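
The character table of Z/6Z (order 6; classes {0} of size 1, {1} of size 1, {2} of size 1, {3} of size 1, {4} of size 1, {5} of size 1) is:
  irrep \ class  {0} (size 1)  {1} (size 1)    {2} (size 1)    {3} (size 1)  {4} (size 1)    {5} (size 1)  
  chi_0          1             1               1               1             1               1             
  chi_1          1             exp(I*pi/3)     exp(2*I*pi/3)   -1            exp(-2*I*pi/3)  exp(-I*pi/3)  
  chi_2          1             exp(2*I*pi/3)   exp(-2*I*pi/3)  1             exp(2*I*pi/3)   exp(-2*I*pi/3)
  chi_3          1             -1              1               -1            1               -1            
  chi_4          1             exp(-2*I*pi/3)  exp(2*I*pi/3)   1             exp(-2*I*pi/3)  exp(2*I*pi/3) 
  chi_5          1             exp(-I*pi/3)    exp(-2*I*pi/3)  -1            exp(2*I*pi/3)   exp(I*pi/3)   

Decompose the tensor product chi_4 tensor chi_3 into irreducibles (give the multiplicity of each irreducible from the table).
chi_4 tensor chi_3 = chi_1 (all other irreducibles have multiplicity 0).

Solution. The character of a tensor product is the pointwise product (chi_4 * chi_3)(C) = chi_4(C) * chi_3(C):
  {0}: (1)*(1), {1}: (exp(-2*I*pi/3))*(-1), {2}: (exp(2*I*pi/3))*(1), {3}: (1)*(-1), {4}: (exp(-2*I*pi/3))*(1), {5}: (exp(2*I*pi/3))*(-1)
so (chi_4 * chi_3) takes values
  {0} -> 1, {1} -> -exp(-2*I*pi/3), {2} -> exp(2*I*pi/3), {3} -> -1, {4} -> exp(-2*I*pi/3), {5} -> -exp(2*I*pi/3).
Now take the inner product of this character with each irreducible chi from the table, <chi_4*chi_3, chi> = (1/6) sum_C |C| (chi_4*chi_3)(C) conj(chi(C)):
  <chi_4*chi_3, chi_0> = (1/6)[1*(1)*conj(1) + 1*(-exp(-2*I*pi/3))*conj(1) + 1*(exp(2*I*pi/3))*conj(1) + 1*(-1)*conj(1) + 1*(exp(-2*I*pi/3))*conj(1) + 1*(-exp(2*I*pi/3))*conj(1)]
      = (1/6)[(1) + (-exp(-2*I*pi/3)) + (exp(2*I*pi/3)) + (-1) + (exp(-2*I*pi/3)) + (-exp(2*I*pi/3))] = 0/6 = 0
  <chi_4*chi_3, chi_1> = (1/6)[1*(1)*conj(1) + 1*(-exp(-2*I*pi/3))*conj(exp(I*pi/3)) + 1*(exp(2*I*pi/3))*conj(exp(2*I*pi/3)) + 1*(-1)*conj(-1) + 1*(exp(-2*I*pi/3))*conj(exp(-2*I*pi/3)) + 1*(-exp(2*I*pi/3))*conj(exp(-I*pi/3))]
      = (1/6)[(1) + (1) + (1) + (1) + (1) + (1)] = 6/6 = 1
  <chi_4*chi_3, chi_2> = (1/6)[1*(1)*conj(1) + 1*(-exp(-2*I*pi/3))*conj(exp(2*I*pi/3)) + 1*(exp(2*I*pi/3))*conj(exp(-2*I*pi/3)) + 1*(-1)*conj(1) + 1*(exp(-2*I*pi/3))*conj(exp(2*I*pi/3)) + 1*(-exp(2*I*pi/3))*conj(exp(-2*I*pi/3))]
      = (1/6)[(1) + (-exp(2*I*pi/3)) + (exp(-2*I*pi/3)) + (-1) + (exp(2*I*pi/3)) + (-exp(-2*I*pi/3))] = 0/6 = 0
  <chi_4*chi_3, chi_3> = (1/6)[1*(1)*conj(1) + 1*(-exp(-2*I*pi/3))*conj(-1) + 1*(exp(2*I*pi/3))*conj(1) + 1*(-1)*conj(-1) + 1*(exp(-2*I*pi/3))*conj(1) + 1*(-exp(2*I*pi/3))*conj(-1)]
      = (1/6)[(1) + (exp(-2*I*pi/3)) + (exp(2*I*pi/3)) + (1) + (exp(-2*I*pi/3)) + (exp(2*I*pi/3))] = 0/6 = 0
  <chi_4*chi_3, chi_4> = (1/6)[1*(1)*conj(1) + 1*(-exp(-2*I*pi/3))*conj(exp(-2*I*pi/3)) + 1*(exp(2*I*pi/3))*conj(exp(2*I*pi/3)) + 1*(-1)*conj(1) + 1*(exp(-2*I*pi/3))*conj(exp(-2*I*pi/3)) + 1*(-exp(2*I*pi/3))*conj(exp(2*I*pi/3))]
      = (1/6)[(1) + (-1) + (1) + (-1) + (1) + (-1)] = 0/6 = 0
  <chi_4*chi_3, chi_5> = (1/6)[1*(1)*conj(1) + 1*(-exp(-2*I*pi/3))*conj(exp(-I*pi/3)) + 1*(exp(2*I*pi/3))*conj(exp(-2*I*pi/3)) + 1*(-1)*conj(-1) + 1*(exp(-2*I*pi/3))*conj(exp(2*I*pi/3)) + 1*(-exp(2*I*pi/3))*conj(exp(I*pi/3))]
      = (1/6)[(1) + (-exp(-I*pi/3)) + (exp(-2*I*pi/3)) + (1) + (exp(2*I*pi/3)) + (-exp(I*pi/3))] = 0/6 = 0
(Exp terms are combined using exp(i*s)*conj(exp(i*t)) = exp(i*(s-t)), and sums of them are collapsed using the identity that for every m > 1 the m distinct m-th roots of unity sum to 0, e.g. 1 + exp(2*I*pi/3) + exp(-2*I*pi/3) = 0.)
Hence the multiplicities are chi_1: 1. Dimension check: dim(chi_4)*dim(chi_3) = 1*1 = 1 and sum (mult * dim) = 1*1 = 1.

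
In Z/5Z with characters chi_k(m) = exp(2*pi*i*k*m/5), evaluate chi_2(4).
chi_2(4) = zeta_5^8 = exp(-4*I*pi/5)

Justification: chi_2(4) = zeta_5^(2*4) = zeta_5^8. Since zeta_5^5 = 1, this equals zeta_5^3 = exp(2*pi*i*3/5) = exp(-4*I*pi/5).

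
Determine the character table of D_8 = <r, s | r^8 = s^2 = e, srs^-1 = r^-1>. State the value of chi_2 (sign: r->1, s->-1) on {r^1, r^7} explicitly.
Conjugacy classes: {e} of size 1, {r^4} of size 1, {r^1, r^7} of size 2, {r^2, r^6} of size 2, {r^3, r^5} of size 2, {s, sr^2, ...} of size 4, {sr, sr^3, ...} of size 4.
Character table:
  irrep \ class              {e} (size 1)  {r^4} (size 1)  {r^1, r^7} (size 2)  {r^2, r^6} (size 2)  {r^3, r^5} (size 2)  {s, sr^2, ...} (size 4)  {sr, sr^3, ...} (size 4)
  chi_1 (triv)               1             1               1                    1                    1                    1                        1                       
  chi_2 (sign: r->1, s->-1)  1             1               1                    1                    1                    -1                       -1                      
  chi_3 (r->-1, s->1)        1             1               -1                   1                    -1                   1                        -1                      
  chi_4 (r->-1, s->-1)       1             1               -1                   1                    -1                   -1                       1                       
  chi_5 (2d, j=1)            2             -2              sqrt(2)              0                    -sqrt(2)             0                        0                       
  chi_6 (2d, j=2)            2             2               0                    -2                   0                    0                        0                       
  chi_7 (2d, j=3)            2             -2              -sqrt(2)             0                    sqrt(2)              0                        0                       

Spot check: chi_2 (sign: r->1, s->-1) on {r^1, r^7} = 1.

Argument: D_8 has order 2*8 = 16 with 7 conjugacy classes, hence 7 irreducibles. Sum of squared dims 1 + 1 + 1 + 1 + 4 + 4 + 4 = 16 = |G|. Linear characters come from the abelianisation; the 2-dimensional irreps have character r^k -> 2*cos(2*pi*j*k/8), reflections -> 0.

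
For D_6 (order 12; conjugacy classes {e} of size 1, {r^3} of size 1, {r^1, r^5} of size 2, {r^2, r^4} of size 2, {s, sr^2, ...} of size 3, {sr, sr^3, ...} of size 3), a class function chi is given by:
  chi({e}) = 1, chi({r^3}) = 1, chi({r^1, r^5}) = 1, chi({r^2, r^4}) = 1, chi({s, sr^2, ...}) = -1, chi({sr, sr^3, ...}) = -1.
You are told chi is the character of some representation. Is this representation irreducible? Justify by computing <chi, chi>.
Irreducible: <chi, chi> = 1.

Argument: <chi, chi> = (1/|G|) sum_C |C| * |chi(C)|^2 = (1/12)[1*|1|^2 + 1*|1|^2 + 2*|1|^2 + 2*|1|^2 + 3*|-1|^2 + 3*|-1|^2]
  = (1/12)[(1) + (1) + (2) + (2) + (3) + (3)] = 12/12 = 1.
A character is irreducible iff <chi, chi> = 1, so this representation is irreducible.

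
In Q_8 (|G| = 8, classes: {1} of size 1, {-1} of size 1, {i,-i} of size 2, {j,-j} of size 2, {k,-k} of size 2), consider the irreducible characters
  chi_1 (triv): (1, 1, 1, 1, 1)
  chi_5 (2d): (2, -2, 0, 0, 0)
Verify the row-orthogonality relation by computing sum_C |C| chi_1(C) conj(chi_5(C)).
Sum = 0; so <chi_1, chi_5> = 0 (distinct irreducibles are orthogonal).

Details: Compute term by term over conjugacy classes (|C| * chi_1(C) * conj(chi_5(C))):
  1*(1)*conj(2) + 1*(1)*conj(-2) + 2*(1)*conj(0) + 2*(1)*conj(0) + 2*(1)*conj(0)
  = (2) + (-2) + (0) + (0) + (0)
  = 0.
Dividing by |G| = 8 gives 0/8 = 0, matching the row-orthogonality relation <chi_1, chi_5> = [chi_1 = chi_5].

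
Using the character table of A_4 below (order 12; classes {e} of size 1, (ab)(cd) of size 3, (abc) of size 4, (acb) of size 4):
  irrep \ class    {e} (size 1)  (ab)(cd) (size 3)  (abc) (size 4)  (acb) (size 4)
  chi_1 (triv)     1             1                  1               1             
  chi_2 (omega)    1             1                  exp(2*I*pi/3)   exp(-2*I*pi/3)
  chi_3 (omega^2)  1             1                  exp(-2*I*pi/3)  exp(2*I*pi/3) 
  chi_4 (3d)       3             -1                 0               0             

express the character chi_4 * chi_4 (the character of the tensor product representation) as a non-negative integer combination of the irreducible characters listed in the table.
chi_4 tensor chi_4 = chi_1 + chi_2 + chi_3 + 2*chi_4 (all other irreducibles have multiplicity 0).

Reasoning: The character of a tensor product is the pointwise product (chi_4 * chi_4)(C) = chi_4(C) * chi_4(C):
  {e}: (3)*(3), (ab)(cd): (-1)*(-1), (abc): (0)*(0), (acb): (0)*(0)
so (chi_4 * chi_4) takes values
  {e} -> 9, (ab)(cd) -> 1, (abc) -> 0, (acb) -> 0.
Now take the inner product of this character with each irreducible chi from the table, <chi_4*chi_4, chi> = (1/12) sum_C |C| (chi_4*chi_4)(C) conj(chi(C)):
  <chi_4*chi_4, chi_1> = (1/12)[1*(9)*conj(1) + 3*(1)*conj(1) + 4*(0)*conj(1) + 4*(0)*conj(1)]
      = (1/12)[(9) + (3) + (0) + (0)] = 12/12 = 1
  <chi_4*chi_4, chi_2> = (1/12)[1*(9)*conj(1) + 3*(1)*conj(1) + 4*(0)*conj(exp(2*I*pi/3)) + 4*(0)*conj(exp(-2*I*pi/3))]
      = (1/12)[(9) + (3) + (0) + (0)] = 12/12 = 1
  <chi_4*chi_4, chi_3> = (1/12)[1*(9)*conj(1) + 3*(1)*conj(1) + 4*(0)*conj(exp(-2*I*pi/3)) + 4*(0)*conj(exp(2*I*pi/3))]
      = (1/12)[(9) + (3) + (0) + (0)] = 12/12 = 1
  <chi_4*chi_4, chi_4> = (1/12)[1*(9)*conj(3) + 3*(1)*conj(-1) + 4*(0)*conj(0) + 4*(0)*conj(0)]
      = (1/12)[(27) + (-3) + (0) + (0)] = 24/12 = 2
(Exp terms are combined using exp(i*s)*conj(exp(i*t)) = exp(i*(s-t)), and sums of them are collapsed using the identity that for every m > 1 the m distinct m-th roots of unity sum to 0, e.g. 1 + exp(2*I*pi/3) + exp(-2*I*pi/3) = 0.)
Hence the multiplicities are chi_1: 1, chi_2: 1, chi_3: 1, chi_4: 2. Dimension check: dim(chi_4)*dim(chi_4) = 3*3 = 9 and sum (mult * dim) = 1*1 + 1*1 + 1*1 + 2*3 = 9.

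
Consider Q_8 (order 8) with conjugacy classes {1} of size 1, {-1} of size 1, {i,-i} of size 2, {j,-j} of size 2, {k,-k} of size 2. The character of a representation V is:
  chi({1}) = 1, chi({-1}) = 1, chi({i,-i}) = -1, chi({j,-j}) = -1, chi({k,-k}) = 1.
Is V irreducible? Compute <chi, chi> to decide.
Irreducible: <chi, chi> = 1.

Explanation: <chi, chi> = (1/|G|) sum_C |C| * |chi(C)|^2 = (1/8)[1*|1|^2 + 1*|1|^2 + 2*|-1|^2 + 2*|-1|^2 + 2*|1|^2]
  = (1/8)[(1) + (1) + (2) + (2) + (2)] = 8/8 = 1.
A character is irreducible iff <chi, chi> = 1, so this representation is irreducible.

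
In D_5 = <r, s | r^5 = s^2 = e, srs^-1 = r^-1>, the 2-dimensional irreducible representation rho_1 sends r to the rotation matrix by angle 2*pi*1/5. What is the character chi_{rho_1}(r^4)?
chi_{rho_1}(r^4) = 2*cos(2*pi*1*4/5) = -1/2 + sqrt(5)/2

Derivation: rho_1(r^4) is rotation by angle 2*pi*1*4/5, whose trace is 2*cos(2*pi*1*4/5) = -1/2 + sqrt(5)/2.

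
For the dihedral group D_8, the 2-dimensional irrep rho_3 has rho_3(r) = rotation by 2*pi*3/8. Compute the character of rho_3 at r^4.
chi_{rho_3}(r^4) = 2*cos(2*pi*3*4/8) = -2

Solution. rho_3(r^4) is rotation by angle 2*pi*3*4/8, whose trace is 2*cos(2*pi*3*4/8) = -2.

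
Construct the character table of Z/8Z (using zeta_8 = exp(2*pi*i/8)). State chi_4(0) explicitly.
Character table of Z/8Z (irreps indexed chi_0,...,chi_7 with chi_k(m) = zeta_8^(k*m), zeta_8 = exp(2*pi*i/8)):
  irrep \ class  {0} (size 1)  {1} (size 1)    {2} (size 1)  {3} (size 1)    {4} (size 1)  {5} (size 1)    {6} (size 1)  {7} (size 1)  
  chi_0          1             1               1             1               1             1               1             1             
  chi_1          1             exp(I*pi/4)     I             exp(3*I*pi/4)   -1            exp(-3*I*pi/4)  -I            exp(-I*pi/4)  
  chi_2          1             I               -1            -I              1             I               -1            -I            
  chi_3          1             exp(3*I*pi/4)   -I            exp(I*pi/4)     -1            exp(-I*pi/4)    I             exp(-3*I*pi/4)
  chi_4          1             -1              1             -1              1             -1              1             -1            
  chi_5          1             exp(-3*I*pi/4)  I             exp(-I*pi/4)    -1            exp(I*pi/4)     -I            exp(3*I*pi/4) 
  chi_6          1             -I              -1            I               1             -I              -1            I             
  chi_7          1             exp(-I*pi/4)    -I            exp(-3*I*pi/4)  -1            exp(3*I*pi/4)   I             exp(I*pi/4)   

Spot check: chi_4(0) = zeta_8^(4*0) = zeta_8^0 = 1.

Explanation: Z/8Z is abelian, so all 8 irreducible complex representations are 1-dimensional. They are given by chi_k(m) = zeta_8^(k*m) for k = 0,...,7. Row orthogonality: sum_m chi_k(m) conj(chi_l(m)) = 8 * [k = l].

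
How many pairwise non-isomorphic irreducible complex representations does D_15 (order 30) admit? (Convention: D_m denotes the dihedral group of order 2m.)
9

Derivation: The number of irreducible complex representations of a finite group equals its number of conjugacy classes. D_15 has 9 conjugacy classes ((n+3)/2 for n odd), so D_15 (order 30) has exactly 9 irreducible complex representations.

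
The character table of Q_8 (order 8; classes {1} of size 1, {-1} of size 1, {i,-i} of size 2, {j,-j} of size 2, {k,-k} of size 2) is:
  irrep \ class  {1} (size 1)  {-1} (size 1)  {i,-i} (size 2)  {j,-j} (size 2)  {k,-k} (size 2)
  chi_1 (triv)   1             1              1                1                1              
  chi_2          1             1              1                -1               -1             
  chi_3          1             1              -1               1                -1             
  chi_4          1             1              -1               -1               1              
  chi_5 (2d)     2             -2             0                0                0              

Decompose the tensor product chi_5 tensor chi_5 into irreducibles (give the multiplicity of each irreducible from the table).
chi_5 tensor chi_5 = chi_1 + chi_2 + chi_3 + chi_4 (all other irreducibles have multiplicity 0).

Solution. The character of a tensor product is the pointwise product (chi_5 * chi_5)(C) = chi_5(C) * chi_5(C):
  {1}: (2)*(2), {-1}: (-2)*(-2), {i,-i}: (0)*(0), {j,-j}: (0)*(0), {k,-k}: (0)*(0)
so (chi_5 * chi_5) takes values
  {1} -> 4, {-1} -> 4, {i,-i} -> 0, {j,-j} -> 0, {k,-k} -> 0.
Now take the inner product of this character with each irreducible chi from the table, <chi_5*chi_5, chi> = (1/8) sum_C |C| (chi_5*chi_5)(C) conj(chi(C)):
  <chi_5*chi_5, chi_1> = (1/8)[1*(4)*conj(1) + 1*(4)*conj(1) + 2*(0)*conj(1) + 2*(0)*conj(1) + 2*(0)*conj(1)]
      = (1/8)[(4) + (4) + (0) + (0) + (0)] = 8/8 = 1
  <chi_5*chi_5, chi_2> = (1/8)[1*(4)*conj(1) + 1*(4)*conj(1) + 2*(0)*conj(1) + 2*(0)*conj(-1) + 2*(0)*conj(-1)]
      = (1/8)[(4) + (4) + (0) + (0) + (0)] = 8/8 = 1
  <chi_5*chi_5, chi_3> = (1/8)[1*(4)*conj(1) + 1*(4)*conj(1) + 2*(0)*conj(-1) + 2*(0)*conj(1) + 2*(0)*conj(-1)]
      = (1/8)[(4) + (4) + (0) + (0) + (0)] = 8/8 = 1
  <chi_5*chi_5, chi_4> = (1/8)[1*(4)*conj(1) + 1*(4)*conj(1) + 2*(0)*conj(-1) + 2*(0)*conj(-1) + 2*(0)*conj(1)]
      = (1/8)[(4) + (4) + (0) + (0) + (0)] = 8/8 = 1
  <chi_5*chi_5, chi_5> = (1/8)[1*(4)*conj(2) + 1*(4)*conj(-2) + 2*(0)*conj(0) + 2*(0)*conj(0) + 2*(0)*conj(0)]
      = (1/8)[(8) + (-8) + (0) + (0) + (0)] = 0/8 = 0
Hence the multiplicities are chi_1: 1, chi_2: 1, chi_3: 1, chi_4: 1. Dimension check: dim(chi_5)*dim(chi_5) = 2*2 = 4 and sum (mult * dim) = 1*1 + 1*1 + 1*1 + 1*1 = 4.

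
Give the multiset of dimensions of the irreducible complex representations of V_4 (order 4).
Dimensions: 1, 1, 1, 1

Solution. There are 4 irreducibles (= number of conjugacy classes). Their dimensions d_i satisfy sum d_i^2 = |G| = 4: 1 + 1 + 1 + 1 = 4.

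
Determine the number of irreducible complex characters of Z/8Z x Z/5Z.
40

Derivation: The number of irreducible complex representations of a finite group equals its number of conjugacy classes. Z/8Z x Z/5Z is abelian of order 40, so every element is its own conjugacy class: 40 classes, so Z/8Z x Z/5Z (order 40) has exactly 40 irreducible complex representations.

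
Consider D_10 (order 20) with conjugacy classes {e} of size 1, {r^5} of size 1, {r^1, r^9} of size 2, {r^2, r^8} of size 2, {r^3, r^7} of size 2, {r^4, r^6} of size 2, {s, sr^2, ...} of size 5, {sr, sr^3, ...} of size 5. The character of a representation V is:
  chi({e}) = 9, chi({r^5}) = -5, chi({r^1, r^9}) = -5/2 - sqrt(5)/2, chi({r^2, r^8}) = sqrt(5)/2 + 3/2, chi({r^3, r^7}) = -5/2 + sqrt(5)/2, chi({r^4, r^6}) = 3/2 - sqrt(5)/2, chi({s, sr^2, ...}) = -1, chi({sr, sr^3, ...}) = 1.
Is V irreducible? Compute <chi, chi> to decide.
Not irreducible (reducible): <chi, chi> = 8 > 1.

Solution. <chi, chi> = (1/|G|) sum_C |C| * |chi(C)|^2 = (1/20)[1*|9|^2 + 1*|-5|^2 + 2*|-5/2 - sqrt(5)/2|^2 + 2*|sqrt(5)/2 + 3/2|^2 + 2*|-5/2 + sqrt(5)/2|^2 + 2*|3/2 - sqrt(5)/2|^2 + 5*|-1|^2 + 5*|1|^2]
  = (1/20)[(81) + (25) + (5*sqrt(5) + 15) + (3*sqrt(5) + 7) + (15 - 5*sqrt(5)) + (7 - 3*sqrt(5)) + (5) + (5)] = 160/20 = 8.
A character is irreducible iff <chi, chi> = 1, so this representation is reducible.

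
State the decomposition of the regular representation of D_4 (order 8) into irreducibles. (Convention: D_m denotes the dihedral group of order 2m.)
Each irreducible V_i of dimension d_i appears with multiplicity d_i, i.e. rho_reg = (direct sum over all irreducibles V_i) d_i V_i. The irreducible dimensions for D_4 are 1, 1, 1, 1, 2: 4 irreducibles of dimension 1, each with multiplicity 1; 1 irreducible of dimension 2, with multiplicity 2. Total dimension 4*1*1 + 1*2*2 = 8 = |G|.

General theorem: in the regular representation of a finite group G, each irreducible appears with multiplicity equal to its dimension. Check: dim(rho_reg) = sum d_i^2 = 1 + 1 + 1 + 1 + 4 = 8 = |G|.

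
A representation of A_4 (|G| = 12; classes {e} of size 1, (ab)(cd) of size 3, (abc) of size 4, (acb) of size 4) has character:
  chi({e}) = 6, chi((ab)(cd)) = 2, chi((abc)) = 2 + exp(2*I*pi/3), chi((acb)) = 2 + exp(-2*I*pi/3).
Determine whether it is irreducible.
Not irreducible (reducible): <chi, chi> = 6 > 1.

Argument: <chi, chi> = (1/|G|) sum_C |C| * |chi(C)|^2 = (1/12)[1*|6|^2 + 3*|2|^2 + 4*|2 + exp(2*I*pi/3)|^2 + 4*|2 + exp(-2*I*pi/3)|^2]
  = (1/12)[(36) + (12) + (12) + (12)] = 72/12 = 6.
(Exp terms are combined using exp(i*s)*conj(exp(i*t)) = exp(i*(s-t)), and sums of them are collapsed using the identity that for every m > 1 the m distinct m-th roots of unity sum to 0, e.g. 1 + exp(2*I*pi/3) + exp(-2*I*pi/3) = 0.)
A character is irreducible iff <chi, chi> = 1, so this representation is reducible.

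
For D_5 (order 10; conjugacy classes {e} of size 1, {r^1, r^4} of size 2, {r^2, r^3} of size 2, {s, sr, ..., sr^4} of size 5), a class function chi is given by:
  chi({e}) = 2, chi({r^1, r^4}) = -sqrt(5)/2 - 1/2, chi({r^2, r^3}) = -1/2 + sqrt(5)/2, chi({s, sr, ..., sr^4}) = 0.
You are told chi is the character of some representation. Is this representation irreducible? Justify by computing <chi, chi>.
Irreducible: <chi, chi> = 1.

Solution. <chi, chi> = (1/|G|) sum_C |C| * |chi(C)|^2 = (1/10)[1*|2|^2 + 2*|-sqrt(5)/2 - 1/2|^2 + 2*|-1/2 + sqrt(5)/2|^2 + 5*|0|^2]
  = (1/10)[(4) + (sqrt(5) + 3) + (3 - sqrt(5)) + (0)] = 10/10 = 1.
A character is irreducible iff <chi, chi> = 1, so this representation is irreducible.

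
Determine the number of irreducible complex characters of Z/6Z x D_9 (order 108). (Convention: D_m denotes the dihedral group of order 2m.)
36

Justification: The number of irreducible complex representations of a finite group equals its number of conjugacy classes. For a direct product, #classes(G x H) = #classes(G) * #classes(H). Z/6Z has 6 classes (abelian), D_9 has 6 classes, so 6 * 6 = 36, so Z/6Z x D_9 (order 108) has exactly 36 irreducible complex representations.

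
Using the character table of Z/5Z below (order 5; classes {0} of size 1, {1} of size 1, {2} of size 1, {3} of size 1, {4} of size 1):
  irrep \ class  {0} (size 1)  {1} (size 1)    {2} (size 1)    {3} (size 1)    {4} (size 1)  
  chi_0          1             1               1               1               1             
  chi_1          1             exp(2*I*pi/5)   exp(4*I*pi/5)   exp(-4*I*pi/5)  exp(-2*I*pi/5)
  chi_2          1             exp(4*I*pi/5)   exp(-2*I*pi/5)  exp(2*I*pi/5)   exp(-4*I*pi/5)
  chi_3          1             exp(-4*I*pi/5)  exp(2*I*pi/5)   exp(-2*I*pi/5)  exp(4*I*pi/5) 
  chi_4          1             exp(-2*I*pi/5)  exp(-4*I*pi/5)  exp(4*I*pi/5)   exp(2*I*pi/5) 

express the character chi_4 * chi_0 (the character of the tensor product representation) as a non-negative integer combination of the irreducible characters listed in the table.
chi_4 tensor chi_0 = chi_4 (all other irreducibles have multiplicity 0).

Solution. The character of a tensor product is the pointwise product (chi_4 * chi_0)(C) = chi_4(C) * chi_0(C):
  {0}: (1)*(1), {1}: (exp(-2*I*pi/5))*(1), {2}: (exp(-4*I*pi/5))*(1), {3}: (exp(4*I*pi/5))*(1), {4}: (exp(2*I*pi/5))*(1)
so (chi_4 * chi_0) takes values
  {0} -> 1, {1} -> exp(-2*I*pi/5), {2} -> exp(-4*I*pi/5), {3} -> exp(4*I*pi/5), {4} -> exp(2*I*pi/5).
Now take the inner product of this character with each irreducible chi from the table, <chi_4*chi_0, chi> = (1/5) sum_C |C| (chi_4*chi_0)(C) conj(chi(C)):
  <chi_4*chi_0, chi_0> = (1/5)[1*(1)*conj(1) + 1*(exp(-2*I*pi/5))*conj(1) + 1*(exp(-4*I*pi/5))*conj(1) + 1*(exp(4*I*pi/5))*conj(1) + 1*(exp(2*I*pi/5))*conj(1)]
      = (1/5)[(1) + (exp(-2*I*pi/5)) + (exp(-4*I*pi/5)) + (exp(4*I*pi/5)) + (exp(2*I*pi/5))] = 0/5 = 0
  <chi_4*chi_0, chi_1> = (1/5)[1*(1)*conj(1) + 1*(exp(-2*I*pi/5))*conj(exp(2*I*pi/5)) + 1*(exp(-4*I*pi/5))*conj(exp(4*I*pi/5)) + 1*(exp(4*I*pi/5))*conj(exp(-4*I*pi/5)) + 1*(exp(2*I*pi/5))*conj(exp(-2*I*pi/5))]
      = (1/5)[(1) + (exp(-4*I*pi/5)) + (exp(2*I*pi/5)) + (exp(-2*I*pi/5)) + (exp(4*I*pi/5))] = 0/5 = 0
  <chi_4*chi_0, chi_2> = (1/5)[1*(1)*conj(1) + 1*(exp(-2*I*pi/5))*conj(exp(4*I*pi/5)) + 1*(exp(-4*I*pi/5))*conj(exp(-2*I*pi/5)) + 1*(exp(4*I*pi/5))*conj(exp(2*I*pi/5)) + 1*(exp(2*I*pi/5))*conj(exp(-4*I*pi/5))]
      = (1/5)[(1) + (exp(4*I*pi/5)) + (exp(-2*I*pi/5)) + (exp(2*I*pi/5)) + (exp(-4*I*pi/5))] = 0/5 = 0
  <chi_4*chi_0, chi_3> = (1/5)[1*(1)*conj(1) + 1*(exp(-2*I*pi/5))*conj(exp(-4*I*pi/5)) + 1*(exp(-4*I*pi/5))*conj(exp(2*I*pi/5)) + 1*(exp(4*I*pi/5))*conj(exp(-2*I*pi/5)) + 1*(exp(2*I*pi/5))*conj(exp(4*I*pi/5))]
      = (1/5)[(1) + (exp(2*I*pi/5)) + (exp(4*I*pi/5)) + (exp(-4*I*pi/5)) + (exp(-2*I*pi/5))] = 0/5 = 0
  <chi_4*chi_0, chi_4> = (1/5)[1*(1)*conj(1) + 1*(exp(-2*I*pi/5))*conj(exp(-2*I*pi/5)) + 1*(exp(-4*I*pi/5))*conj(exp(-4*I*pi/5)) + 1*(exp(4*I*pi/5))*conj(exp(4*I*pi/5)) + 1*(exp(2*I*pi/5))*conj(exp(2*I*pi/5))]
      = (1/5)[(1) + (1) + (1) + (1) + (1)] = 5/5 = 1
(Exp terms are combined using exp(i*s)*conj(exp(i*t)) = exp(i*(s-t)), and sums of them are collapsed using the identity that for every m > 1 the m distinct m-th roots of unity sum to 0, e.g. 1 + exp(2*I*pi/3) + exp(-2*I*pi/3) = 0.)
Hence the multiplicities are chi_4: 1. Dimension check: dim(chi_4)*dim(chi_0) = 1*1 = 1 and sum (mult * dim) = 1*1 = 1.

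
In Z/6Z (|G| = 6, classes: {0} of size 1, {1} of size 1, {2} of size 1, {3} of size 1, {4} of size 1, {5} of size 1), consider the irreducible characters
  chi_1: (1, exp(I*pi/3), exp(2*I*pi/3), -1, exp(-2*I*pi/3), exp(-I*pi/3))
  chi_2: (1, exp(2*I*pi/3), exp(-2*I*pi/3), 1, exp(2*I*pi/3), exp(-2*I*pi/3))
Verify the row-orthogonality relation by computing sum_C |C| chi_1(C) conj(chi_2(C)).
Sum = 0; so <chi_1, chi_2> = 0 (distinct irreducibles are orthogonal).

Why: Compute term by term over conjugacy classes (|C| * chi_1(C) * conj(chi_2(C))):
  1*(1)*conj(1) + 1*(exp(I*pi/3))*conj(exp(2*I*pi/3)) + 1*(exp(2*I*pi/3))*conj(exp(-2*I*pi/3)) + 1*(-1)*conj(1) + 1*(exp(-2*I*pi/3))*conj(exp(2*I*pi/3)) + 1*(exp(-I*pi/3))*conj(exp(-2*I*pi/3))
  = (1) + (exp(-I*pi/3)) + (exp(-2*I*pi/3)) + (-1) + (exp(2*I*pi/3)) + (exp(I*pi/3))
  = 0.
(Exp terms are combined using exp(i*s)*conj(exp(i*t)) = exp(i*(s-t)), and sums of them are collapsed using the identity that for every m > 1 the m distinct m-th roots of unity sum to 0, e.g. 1 + exp(2*I*pi/3) + exp(-2*I*pi/3) = 0.)
Dividing by |G| = 6 gives 0/6 = 0, matching the row-orthogonality relation <chi_1, chi_2> = [chi_1 = chi_2].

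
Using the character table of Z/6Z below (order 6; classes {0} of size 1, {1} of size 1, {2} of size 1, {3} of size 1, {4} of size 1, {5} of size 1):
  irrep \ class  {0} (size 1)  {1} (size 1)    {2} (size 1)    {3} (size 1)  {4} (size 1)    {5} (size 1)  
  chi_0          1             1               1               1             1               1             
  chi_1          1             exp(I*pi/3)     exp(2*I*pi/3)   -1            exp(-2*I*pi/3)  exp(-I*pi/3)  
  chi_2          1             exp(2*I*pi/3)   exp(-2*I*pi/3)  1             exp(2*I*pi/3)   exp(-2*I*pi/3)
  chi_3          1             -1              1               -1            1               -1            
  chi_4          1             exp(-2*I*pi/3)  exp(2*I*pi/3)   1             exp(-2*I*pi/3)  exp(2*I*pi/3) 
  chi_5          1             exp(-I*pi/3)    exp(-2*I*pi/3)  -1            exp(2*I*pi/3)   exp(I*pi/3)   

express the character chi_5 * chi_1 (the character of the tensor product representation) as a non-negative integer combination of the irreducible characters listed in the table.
chi_5 tensor chi_1 = chi_0 (all other irreducibles have multiplicity 0).

The character of a tensor product is the pointwise product (chi_5 * chi_1)(C) = chi_5(C) * chi_1(C):
  {0}: (1)*(1), {1}: (exp(-I*pi/3))*(exp(I*pi/3)), {2}: (exp(-2*I*pi/3))*(exp(2*I*pi/3)), {3}: (-1)*(-1), {4}: (exp(2*I*pi/3))*(exp(-2*I*pi/3)), {5}: (exp(I*pi/3))*(exp(-I*pi/3))
so (chi_5 * chi_1) takes values
  {0} -> 1, {1} -> 1, {2} -> 1, {3} -> 1, {4} -> 1, {5} -> 1.
Now take the inner product of this character with each irreducible chi from the table, <chi_5*chi_1, chi> = (1/6) sum_C |C| (chi_5*chi_1)(C) conj(chi(C)):
  <chi_5*chi_1, chi_0> = (1/6)[1*(1)*conj(1) + 1*(1)*conj(1) + 1*(1)*conj(1) + 1*(1)*conj(1) + 1*(1)*conj(1) + 1*(1)*conj(1)]
      = (1/6)[(1) + (1) + (1) + (1) + (1) + (1)] = 6/6 = 1
  <chi_5*chi_1, chi_1> = (1/6)[1*(1)*conj(1) + 1*(1)*conj(exp(I*pi/3)) + 1*(1)*conj(exp(2*I*pi/3)) + 1*(1)*conj(-1) + 1*(1)*conj(exp(-2*I*pi/3)) + 1*(1)*conj(exp(-I*pi/3))]
      = (1/6)[(1) + (exp(-I*pi/3)) + (exp(-2*I*pi/3)) + (-1) + (exp(2*I*pi/3)) + (exp(I*pi/3))] = 0/6 = 0
  <chi_5*chi_1, chi_2> = (1/6)[1*(1)*conj(1) + 1*(1)*conj(exp(2*I*pi/3)) + 1*(1)*conj(exp(-2*I*pi/3)) + 1*(1)*conj(1) + 1*(1)*conj(exp(2*I*pi/3)) + 1*(1)*conj(exp(-2*I*pi/3))]
      = (1/6)[(1) + (exp(-2*I*pi/3)) + (exp(2*I*pi/3)) + (1) + (exp(-2*I*pi/3)) + (exp(2*I*pi/3))] = 0/6 = 0
  <chi_5*chi_1, chi_3> = (1/6)[1*(1)*conj(1) + 1*(1)*conj(-1) + 1*(1)*conj(1) + 1*(1)*conj(-1) + 1*(1)*conj(1) + 1*(1)*conj(-1)]
      = (1/6)[(1) + (-1) + (1) + (-1) + (1) + (-1)] = 0/6 = 0
  <chi_5*chi_1, chi_4> = (1/6)[1*(1)*conj(1) + 1*(1)*conj(exp(-2*I*pi/3)) + 1*(1)*conj(exp(2*I*pi/3)) + 1*(1)*conj(1) + 1*(1)*conj(exp(-2*I*pi/3)) + 1*(1)*conj(exp(2*I*pi/3))]
      = (1/6)[(1) + (exp(2*I*pi/3)) + (exp(-2*I*pi/3)) + (1) + (exp(2*I*pi/3)) + (exp(-2*I*pi/3))] = 0/6 = 0
  <chi_5*chi_1, chi_5> = (1/6)[1*(1)*conj(1) + 1*(1)*conj(exp(-I*pi/3)) + 1*(1)*conj(exp(-2*I*pi/3)) + 1*(1)*conj(-1) + 1*(1)*conj(exp(2*I*pi/3)) + 1*(1)*conj(exp(I*pi/3))]
      = (1/6)[(1) + (exp(I*pi/3)) + (exp(2*I*pi/3)) + (-1) + (exp(-2*I*pi/3)) + (exp(-I*pi/3))] = 0/6 = 0
(Exp terms are combined using exp(i*s)*conj(exp(i*t)) = exp(i*(s-t)), and sums of them are collapsed using the identity that for every m > 1 the m distinct m-th roots of unity sum to 0, e.g. 1 + exp(2*I*pi/3) + exp(-2*I*pi/3) = 0.)
Hence the multiplicities are chi_0: 1. Dimension check: dim(chi_5)*dim(chi_1) = 1*1 = 1 and sum (mult * dim) = 1*1 = 1.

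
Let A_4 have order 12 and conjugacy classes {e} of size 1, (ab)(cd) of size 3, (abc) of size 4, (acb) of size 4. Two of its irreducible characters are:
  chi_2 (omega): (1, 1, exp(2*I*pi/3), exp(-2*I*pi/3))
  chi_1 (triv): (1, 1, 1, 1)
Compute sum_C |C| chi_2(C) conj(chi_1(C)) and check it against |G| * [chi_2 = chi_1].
Sum = 0; so <chi_2, chi_1> = 0 (distinct irreducibles are orthogonal).

Why: Compute term by term over conjugacy classes (|C| * chi_2(C) * conj(chi_1(C))):
  1*(1)*conj(1) + 3*(1)*conj(1) + 4*(exp(2*I*pi/3))*conj(1) + 4*(exp(-2*I*pi/3))*conj(1)
  = (1) + (3) + (4*exp(2*I*pi/3)) + (4*exp(-2*I*pi/3))
  = 0.
(Exp terms are combined using exp(i*s)*conj(exp(i*t)) = exp(i*(s-t)), and sums of them are collapsed using the identity that for every m > 1 the m distinct m-th roots of unity sum to 0, e.g. 1 + exp(2*I*pi/3) + exp(-2*I*pi/3) = 0.)
Dividing by |G| = 12 gives 0/12 = 0, matching the row-orthogonality relation <chi_2, chi_1> = [chi_2 = chi_1].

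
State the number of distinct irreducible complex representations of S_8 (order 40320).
22

Argument: The number of irreducible complex representations of a finite group equals its number of conjugacy classes. Conjugacy classes in S_8 correspond to cycle types, i.e. partitions of 8; there are p(8) = 22 of them, so S_8 (order 40320) has exactly 22 irreducible complex representations.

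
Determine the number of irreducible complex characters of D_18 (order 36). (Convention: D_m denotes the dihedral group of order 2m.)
12

Explanation: The number of irreducible complex representations of a finite group equals its number of conjugacy classes. D_18 has 12 conjugacy classes (n/2 + 3 for n even), so D_18 (order 36) has exactly 12 irreducible complex representations.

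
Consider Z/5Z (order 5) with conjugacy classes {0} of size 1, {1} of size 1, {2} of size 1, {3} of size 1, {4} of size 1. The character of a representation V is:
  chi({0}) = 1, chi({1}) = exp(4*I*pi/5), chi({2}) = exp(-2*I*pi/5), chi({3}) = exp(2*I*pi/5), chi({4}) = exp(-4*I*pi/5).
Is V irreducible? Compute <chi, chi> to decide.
Irreducible: <chi, chi> = 1.

Argument: <chi, chi> = (1/|G|) sum_C |C| * |chi(C)|^2 = (1/5)[1*|1|^2 + 1*|exp(4*I*pi/5)|^2 + 1*|exp(-2*I*pi/5)|^2 + 1*|exp(2*I*pi/5)|^2 + 1*|exp(-4*I*pi/5)|^2]
  = (1/5)[(1) + (1) + (1) + (1) + (1)] = 5/5 = 1.
(Exp terms are combined using exp(i*s)*conj(exp(i*t)) = exp(i*(s-t)), and sums of them are collapsed using the identity that for every m > 1 the m distinct m-th roots of unity sum to 0, e.g. 1 + exp(2*I*pi/3) + exp(-2*I*pi/3) = 0.)
A character is irreducible iff <chi, chi> = 1, so this representation is irreducible.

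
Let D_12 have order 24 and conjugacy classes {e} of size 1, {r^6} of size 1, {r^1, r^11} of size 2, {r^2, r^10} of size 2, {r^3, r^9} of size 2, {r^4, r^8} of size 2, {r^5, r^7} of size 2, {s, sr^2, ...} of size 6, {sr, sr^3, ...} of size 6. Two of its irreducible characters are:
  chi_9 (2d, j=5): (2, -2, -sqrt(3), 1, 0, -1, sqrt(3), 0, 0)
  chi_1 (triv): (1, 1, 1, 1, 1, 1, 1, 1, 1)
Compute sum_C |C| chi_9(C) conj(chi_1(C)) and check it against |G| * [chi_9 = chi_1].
Sum = 0; so <chi_9, chi_1> = 0 (distinct irreducibles are orthogonal).

Solution. Compute term by term over conjugacy classes (|C| * chi_9(C) * conj(chi_1(C))):
  1*(2)*conj(1) + 1*(-2)*conj(1) + 2*(-sqrt(3))*conj(1) + 2*(1)*conj(1) + 2*(0)*conj(1) + 2*(-1)*conj(1) + 2*(sqrt(3))*conj(1) + 6*(0)*conj(1) + 6*(0)*conj(1)
  = (2) + (-2) + (-2*sqrt(3)) + (2) + (0) + (-2) + (2*sqrt(3)) + (0) + (0)
  = 0.
Dividing by |G| = 24 gives 0/24 = 0, matching the row-orthogonality relation <chi_9, chi_1> = [chi_9 = chi_1].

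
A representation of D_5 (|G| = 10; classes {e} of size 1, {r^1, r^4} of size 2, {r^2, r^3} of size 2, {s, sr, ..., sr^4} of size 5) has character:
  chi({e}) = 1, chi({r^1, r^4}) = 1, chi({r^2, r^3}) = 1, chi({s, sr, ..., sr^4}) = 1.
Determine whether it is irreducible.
Irreducible: <chi, chi> = 1.

Derivation: <chi, chi> = (1/|G|) sum_C |C| * |chi(C)|^2 = (1/10)[1*|1|^2 + 2*|1|^2 + 2*|1|^2 + 5*|1|^2]
  = (1/10)[(1) + (2) + (2) + (5)] = 10/10 = 1.
A character is irreducible iff <chi, chi> = 1, so this representation is irreducible.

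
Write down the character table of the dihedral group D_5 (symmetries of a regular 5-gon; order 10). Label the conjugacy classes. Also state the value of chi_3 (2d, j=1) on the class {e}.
Conjugacy classes: {e} of size 1, {r^1, r^4} of size 2, {r^2, r^3} of size 2, {s, sr, ..., sr^4} of size 5.
Character table:
  irrep \ class              {e} (size 1)  {r^1, r^4} (size 2)  {r^2, r^3} (size 2)  {s, sr, ..., sr^4} (size 5)
  chi_1 (triv)               1             1                    1                    1                          
  chi_2 (sign: r->1, s->-1)  1             1                    1                    -1                         
  chi_3 (2d, j=1)            2             -1/2 + sqrt(5)/2     -sqrt(5)/2 - 1/2     0                          
  chi_4 (2d, j=2)            2             -sqrt(5)/2 - 1/2     -1/2 + sqrt(5)/2     0                          

Spot check: chi_3 (2d, j=1) on {e} = 2.

Justification: D_5 has order 2*5 = 10 with 4 conjugacy classes, hence 4 irreducibles. Sum of squared dims 1 + 1 + 4 + 4 = 10 = |G|. Linear characters come from the abelianisation; the 2-dimensional irreps have character r^k -> 2*cos(2*pi*j*k/5), reflections -> 0.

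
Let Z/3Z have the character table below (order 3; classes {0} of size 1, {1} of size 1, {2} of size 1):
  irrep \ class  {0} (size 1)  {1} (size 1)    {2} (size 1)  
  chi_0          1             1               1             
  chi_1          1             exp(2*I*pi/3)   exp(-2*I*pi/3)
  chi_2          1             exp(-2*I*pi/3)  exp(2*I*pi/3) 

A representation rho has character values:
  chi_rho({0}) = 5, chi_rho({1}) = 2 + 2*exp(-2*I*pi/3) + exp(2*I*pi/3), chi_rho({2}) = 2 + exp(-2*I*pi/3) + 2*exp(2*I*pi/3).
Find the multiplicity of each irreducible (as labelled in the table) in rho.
Multiplicities: chi_0: 2, chi_1: 1, chi_2: 2.

Proof sketch: Use <chi_rho, chi> = (1/|G|) sum_C |C| * chi_rho(C) * conj(chi(C)) with |G| = 3 for each irreducible chi in the table:
  <chi_rho, chi_0> = (1/3)[1*(5)*conj(1) + 1*(2 + 2*exp(-2*I*pi/3) + exp(2*I*pi/3))*conj(1) + 1*(2 + exp(-2*I*pi/3) + 2*exp(2*I*pi/3))*conj(1)]
      = (1/3)[(5) + (2 + 2*exp(-2*I*pi/3) + exp(2*I*pi/3)) + (2 + exp(-2*I*pi/3) + 2*exp(2*I*pi/3))] = 6/3 = 2
  <chi_rho, chi_1> = (1/3)[1*(5)*conj(1) + 1*(2 + 2*exp(-2*I*pi/3) + exp(2*I*pi/3))*conj(exp(2*I*pi/3)) + 1*(2 + exp(-2*I*pi/3) + 2*exp(2*I*pi/3))*conj(exp(-2*I*pi/3))]
      = (1/3)[(5) + (-1) + (-1)] = 3/3 = 1
  <chi_rho, chi_2> = (1/3)[1*(5)*conj(1) + 1*(2 + 2*exp(-2*I*pi/3) + exp(2*I*pi/3))*conj(exp(-2*I*pi/3)) + 1*(2 + exp(-2*I*pi/3) + 2*exp(2*I*pi/3))*conj(exp(2*I*pi/3))]
      = (1/3)[(5) + (2 + exp(-2*I*pi/3) + 2*exp(2*I*pi/3)) + (2 + 2*exp(-2*I*pi/3) + exp(2*I*pi/3))] = 6/3 = 2
(Exp terms are combined using exp(i*s)*conj(exp(i*t)) = exp(i*(s-t)), and sums of them are collapsed using the identity that for every m > 1 the m distinct m-th roots of unity sum to 0, e.g. 1 + exp(2*I*pi/3) + exp(-2*I*pi/3) = 0.)
Dimension check: dim(rho) = sum (mult * dim) = 2*1 + 1*1 + 2*1 = 5 = chi_rho(e) = 5.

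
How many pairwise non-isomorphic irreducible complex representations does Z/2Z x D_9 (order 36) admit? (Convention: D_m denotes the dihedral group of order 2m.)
12

The number of irreducible complex representations of a finite group equals its number of conjugacy classes. For a direct product, #classes(G x H) = #classes(G) * #classes(H). Z/2Z has 2 classes (abelian), D_9 has 6 classes, so 2 * 6 = 12, so Z/2Z x D_9 (order 36) has exactly 12 irreducible complex representations.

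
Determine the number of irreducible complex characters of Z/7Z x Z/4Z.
28

Argument: The number of irreducible complex representations of a finite group equals its number of conjugacy classes. Z/7Z x Z/4Z is abelian of order 28, so every element is its own conjugacy class: 28 classes, so Z/7Z x Z/4Z (order 28) has exactly 28 irreducible complex representations.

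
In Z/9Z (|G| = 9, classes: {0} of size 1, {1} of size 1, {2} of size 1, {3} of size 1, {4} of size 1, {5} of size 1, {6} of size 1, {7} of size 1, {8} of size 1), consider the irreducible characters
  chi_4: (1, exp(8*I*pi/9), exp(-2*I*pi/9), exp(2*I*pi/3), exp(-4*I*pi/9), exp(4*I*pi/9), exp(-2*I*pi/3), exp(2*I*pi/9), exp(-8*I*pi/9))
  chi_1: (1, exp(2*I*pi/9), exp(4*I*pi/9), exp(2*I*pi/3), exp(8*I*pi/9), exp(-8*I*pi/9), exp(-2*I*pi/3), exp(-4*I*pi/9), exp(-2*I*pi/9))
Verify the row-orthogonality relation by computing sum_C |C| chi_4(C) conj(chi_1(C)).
Sum = 0; so <chi_4, chi_1> = 0 (distinct irreducibles are orthogonal).

Explanation: Compute term by term over conjugacy classes (|C| * chi_4(C) * conj(chi_1(C))):
  1*(1)*conj(1) + 1*(exp(8*I*pi/9))*conj(exp(2*I*pi/9)) + 1*(exp(-2*I*pi/9))*conj(exp(4*I*pi/9)) + 1*(exp(2*I*pi/3))*conj(exp(2*I*pi/3)) + 1*(exp(-4*I*pi/9))*conj(exp(8*I*pi/9)) + 1*(exp(4*I*pi/9))*conj(exp(-8*I*pi/9)) + 1*(exp(-2*I*pi/3))*conj(exp(-2*I*pi/3)) + 1*(exp(2*I*pi/9))*conj(exp(-4*I*pi/9)) + 1*(exp(-8*I*pi/9))*conj(exp(-2*I*pi/9))
  = (1) + (exp(2*I*pi/3)) + (exp(-2*I*pi/3)) + (1) + (exp(2*I*pi/3)) + (exp(-2*I*pi/3)) + (1) + (exp(2*I*pi/3)) + (exp(-2*I*pi/3))
  = 0.
(Exp terms are combined using exp(i*s)*conj(exp(i*t)) = exp(i*(s-t)), and sums of them are collapsed using the identity that for every m > 1 the m distinct m-th roots of unity sum to 0, e.g. 1 + exp(2*I*pi/3) + exp(-2*I*pi/3) = 0.)
Dividing by |G| = 9 gives 0/9 = 0, matching the row-orthogonality relation <chi_4, chi_1> = [chi_4 = chi_1].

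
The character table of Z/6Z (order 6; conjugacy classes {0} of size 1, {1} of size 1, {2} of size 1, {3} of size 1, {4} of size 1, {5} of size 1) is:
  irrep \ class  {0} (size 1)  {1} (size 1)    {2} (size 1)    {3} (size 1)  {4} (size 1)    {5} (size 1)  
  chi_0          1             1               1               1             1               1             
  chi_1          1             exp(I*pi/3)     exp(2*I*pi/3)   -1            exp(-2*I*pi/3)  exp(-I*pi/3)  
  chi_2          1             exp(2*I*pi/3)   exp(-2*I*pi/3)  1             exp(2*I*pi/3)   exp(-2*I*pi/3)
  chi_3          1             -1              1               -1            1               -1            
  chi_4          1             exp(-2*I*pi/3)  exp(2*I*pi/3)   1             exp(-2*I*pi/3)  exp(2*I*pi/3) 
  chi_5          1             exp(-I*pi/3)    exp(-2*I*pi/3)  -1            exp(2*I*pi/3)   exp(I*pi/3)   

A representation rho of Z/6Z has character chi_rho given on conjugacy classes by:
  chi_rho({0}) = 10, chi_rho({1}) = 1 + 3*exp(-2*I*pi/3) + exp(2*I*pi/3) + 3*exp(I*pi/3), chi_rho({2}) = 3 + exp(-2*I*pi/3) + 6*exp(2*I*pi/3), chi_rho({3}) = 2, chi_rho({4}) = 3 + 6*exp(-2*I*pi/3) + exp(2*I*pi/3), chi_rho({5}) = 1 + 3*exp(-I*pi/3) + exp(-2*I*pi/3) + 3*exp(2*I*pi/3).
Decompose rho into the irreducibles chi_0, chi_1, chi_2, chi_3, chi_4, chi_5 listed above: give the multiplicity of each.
Multiplicities: chi_0: 2, chi_1: 3, chi_2: 1, chi_3: 1, chi_4: 3, chi_5: 0.

Details: Use <chi_rho, chi> = (1/|G|) sum_C |C| * chi_rho(C) * conj(chi(C)) with |G| = 6 for each irreducible chi in the table:
  <chi_rho, chi_0> = (1/6)[1*(10)*conj(1) + 1*(1 + 3*exp(-2*I*pi/3) + exp(2*I*pi/3) + 3*exp(I*pi/3))*conj(1) + 1*(3 + exp(-2*I*pi/3) + 6*exp(2*I*pi/3))*conj(1) + 1*(2)*conj(1) + 1*(3 + 6*exp(-2*I*pi/3) + exp(2*I*pi/3))*conj(1) + 1*(1 + 3*exp(-I*pi/3) + exp(-2*I*pi/3) + 3*exp(2*I*pi/3))*conj(1)]
      = (1/6)[(10) + (1 + 3*exp(-2*I*pi/3) + exp(2*I*pi/3) + 3*exp(I*pi/3)) + (3 + exp(-2*I*pi/3) + 6*exp(2*I*pi/3)) + (2) + (3 + 6*exp(-2*I*pi/3) + exp(2*I*pi/3)) + (1 + 3*exp(-I*pi/3) + exp(-2*I*pi/3) + 3*exp(2*I*pi/3))] = 12/6 = 2
  <chi_rho, chi_1> = (1/6)[1*(10)*conj(1) + 1*(1 + 3*exp(-2*I*pi/3) + exp(2*I*pi/3) + 3*exp(I*pi/3))*conj(exp(I*pi/3)) + 1*(3 + exp(-2*I*pi/3) + 6*exp(2*I*pi/3))*conj(exp(2*I*pi/3)) + 1*(2)*conj(-1) + 1*(3 + 6*exp(-2*I*pi/3) + exp(2*I*pi/3))*conj(exp(-2*I*pi/3)) + 1*(1 + 3*exp(-I*pi/3) + exp(-2*I*pi/3) + 3*exp(2*I*pi/3))*conj(exp(-I*pi/3))]
      = (1/6)[(10) + (1) + (6 + 3*exp(-2*I*pi/3) + exp(2*I*pi/3)) + (-2) + (6 + exp(-2*I*pi/3) + 3*exp(2*I*pi/3)) + (1)] = 18/6 = 3
  <chi_rho, chi_2> = (1/6)[1*(10)*conj(1) + 1*(1 + 3*exp(-2*I*pi/3) + exp(2*I*pi/3) + 3*exp(I*pi/3))*conj(exp(2*I*pi/3)) + 1*(3 + exp(-2*I*pi/3) + 6*exp(2*I*pi/3))*conj(exp(-2*I*pi/3)) + 1*(2)*conj(1) + 1*(3 + 6*exp(-2*I*pi/3) + exp(2*I*pi/3))*conj(exp(2*I*pi/3)) + 1*(1 + 3*exp(-I*pi/3) + exp(-2*I*pi/3) + 3*exp(2*I*pi/3))*conj(exp(-2*I*pi/3))]
      = (1/6)[(10) + (1 + 3*exp(-I*pi/3) + exp(-2*I*pi/3) + 3*exp(2*I*pi/3)) + (1 + 6*exp(-2*I*pi/3) + 3*exp(2*I*pi/3)) + (2) + (1 + 3*exp(-2*I*pi/3) + 6*exp(2*I*pi/3)) + (1 + 3*exp(-2*I*pi/3) + exp(2*I*pi/3) + 3*exp(I*pi/3))] = 6/6 = 1
  <chi_rho, chi_3> = (1/6)[1*(10)*conj(1) + 1*(1 + 3*exp(-2*I*pi/3) + exp(2*I*pi/3) + 3*exp(I*pi/3))*conj(-1) + 1*(3 + exp(-2*I*pi/3) + 6*exp(2*I*pi/3))*conj(1) + 1*(2)*conj(-1) + 1*(3 + 6*exp(-2*I*pi/3) + exp(2*I*pi/3))*conj(1) + 1*(1 + 3*exp(-I*pi/3) + exp(-2*I*pi/3) + 3*exp(2*I*pi/3))*conj(-1)]
      = (1/6)[(10) + (-1 - 3*exp(I*pi/3) - exp(2*I*pi/3) - 3*exp(-2*I*pi/3)) + (3 + exp(-2*I*pi/3) + 6*exp(2*I*pi/3)) + (-2) + (3 + 6*exp(-2*I*pi/3) + exp(2*I*pi/3)) + (-1 - 3*exp(2*I*pi/3) - exp(-2*I*pi/3) - 3*exp(-I*pi/3))] = 6/6 = 1
  <chi_rho, chi_4> = (1/6)[1*(10)*conj(1) + 1*(1 + 3*exp(-2*I*pi/3) + exp(2*I*pi/3) + 3*exp(I*pi/3))*conj(exp(-2*I*pi/3)) + 1*(3 + exp(-2*I*pi/3) + 6*exp(2*I*pi/3))*conj(exp(2*I*pi/3)) + 1*(2)*conj(1) + 1*(3 + 6*exp(-2*I*pi/3) + exp(2*I*pi/3))*conj(exp(-2*I*pi/3)) + 1*(1 + 3*exp(-I*pi/3) + exp(-2*I*pi/3) + 3*exp(2*I*pi/3))*conj(exp(2*I*pi/3))]
      = (1/6)[(10) + (-1) + (6 + 3*exp(-2*I*pi/3) + exp(2*I*pi/3)) + (2) + (6 + exp(-2*I*pi/3) + 3*exp(2*I*pi/3)) + (-1)] = 18/6 = 3
  <chi_rho, chi_5> = (1/6)[1*(10)*conj(1) + 1*(1 + 3*exp(-2*I*pi/3) + exp(2*I*pi/3) + 3*exp(I*pi/3))*conj(exp(-I*pi/3)) + 1*(3 + exp(-2*I*pi/3) + 6*exp(2*I*pi/3))*conj(exp(-2*I*pi/3)) + 1*(2)*conj(-1) + 1*(3 + 6*exp(-2*I*pi/3) + exp(2*I*pi/3))*conj(exp(2*I*pi/3)) + 1*(1 + 3*exp(-I*pi/3) + exp(-2*I*pi/3) + 3*exp(2*I*pi/3))*conj(exp(I*pi/3))]
      = (1/6)[(10) + (-1 + 3*exp(-I*pi/3) + exp(I*pi/3) + 3*exp(2*I*pi/3)) + (1 + 6*exp(-2*I*pi/3) + 3*exp(2*I*pi/3)) + (-2) + (1 + 3*exp(-2*I*pi/3) + 6*exp(2*I*pi/3)) + (-1 + 3*exp(-2*I*pi/3) + exp(-I*pi/3) + 3*exp(I*pi/3))] = 0/6 = 0
(Exp terms are combined using exp(i*s)*conj(exp(i*t)) = exp(i*(s-t)), and sums of them are collapsed using the identity that for every m > 1 the m distinct m-th roots of unity sum to 0, e.g. 1 + exp(2*I*pi/3) + exp(-2*I*pi/3) = 0.)
Dimension check: dim(rho) = sum (mult * dim) = 2*1 + 3*1 + 1*1 + 1*1 + 3*1 + 0*1 = 10 = chi_rho(e) = 10.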